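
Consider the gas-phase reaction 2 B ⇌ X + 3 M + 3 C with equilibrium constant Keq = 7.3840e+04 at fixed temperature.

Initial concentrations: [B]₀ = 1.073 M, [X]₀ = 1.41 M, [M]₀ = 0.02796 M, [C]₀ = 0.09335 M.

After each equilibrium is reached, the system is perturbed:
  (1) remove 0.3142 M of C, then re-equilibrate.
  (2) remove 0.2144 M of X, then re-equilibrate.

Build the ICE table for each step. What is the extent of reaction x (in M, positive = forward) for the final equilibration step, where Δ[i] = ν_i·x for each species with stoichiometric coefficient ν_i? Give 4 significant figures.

Q₀ = 2.1776e-08 vs Keq = 7.3840e+04 ⇒ Q<K, forward
Step 1:
                    B           X           M           C
  I             1.073        1.41     0.02796     0.09335
  C            -1.051      0.5253       1.576       1.576
  E           0.02242       1.935       1.604       1.669
  solve Keq expr → x = 0.5253; check Q = 7.3840e+04
Then remove 0.3142 M of C.
Step 2:
                    B           X           M           C
  I           0.02242       1.935       1.604       1.355
  C         -0.005722    0.002861    0.008583    0.008583
  E            0.0167       1.938       1.612       1.364
  solve Keq expr → x = 0.002861; check Q = 7.3840e+04
Then remove 0.2144 M of X.
Step 3:
                    B           X           M           C
  I            0.0167       1.724       1.612       1.364
  C       -9.0536e-04  4.5268e-04    0.001358    0.001358
  E            0.0158       1.724       1.614       1.365
  solve Keq expr → x = 4.5268e-04; check Q = 7.3840e+04

x = 4.5268e-04 M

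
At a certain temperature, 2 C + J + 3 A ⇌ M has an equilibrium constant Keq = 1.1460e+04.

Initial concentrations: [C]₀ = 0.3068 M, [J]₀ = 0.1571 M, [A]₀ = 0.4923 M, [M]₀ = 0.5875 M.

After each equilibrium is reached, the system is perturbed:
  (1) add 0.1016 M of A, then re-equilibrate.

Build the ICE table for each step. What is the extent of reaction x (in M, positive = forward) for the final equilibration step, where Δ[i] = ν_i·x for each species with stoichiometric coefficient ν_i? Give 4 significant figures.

x = 0.01417 M

Q₀ = 333 vs Keq = 1.1460e+04 ⇒ Q<K, forward
Step 1:
                    C           J           A           M
  I            0.3068      0.1571      0.4923      0.5875
  C           -0.1385    -0.06926     -0.2078     0.06926
  E            0.1683     0.08784      0.2845      0.6568
  solve Keq expr → x = 0.06926; check Q = 1.1460e+04
Then add 0.1016 M of A.
Step 2:
                    C           J           A           M
  I            0.1683     0.08784      0.3861      0.6568
  C          -0.02834    -0.01417    -0.04251     0.01417
  E            0.1399     0.07367      0.3436      0.6709
  solve Keq expr → x = 0.01417; check Q = 1.1460e+04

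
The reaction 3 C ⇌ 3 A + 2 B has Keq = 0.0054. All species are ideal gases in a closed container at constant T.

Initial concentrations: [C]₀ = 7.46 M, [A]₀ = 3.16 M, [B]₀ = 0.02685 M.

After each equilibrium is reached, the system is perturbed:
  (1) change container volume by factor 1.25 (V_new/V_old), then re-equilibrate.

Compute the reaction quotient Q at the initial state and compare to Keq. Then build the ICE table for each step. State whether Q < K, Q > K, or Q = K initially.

Q₀ = 5.4794e-05 vs Keq = 0.0054 ⇒ Q<K, forward
Step 1:
                  C         A         B
  init         7.46      3.16   0.02685
  Δ           -0.29      0.29    0.1933
  eq           7.17      3.45    0.2202
  solve Keq expr → x = 0.09666; check Q = 0.0054
Then change container volume by factor 1.25 (V_new/V_old).
Step 2:
                  C         A         B
  init        5.736      2.76    0.1761
  Δ        -0.05246   0.05246   0.03497
  eq          5.684     2.812    0.2111
  solve Keq expr → x = 0.01749; check Q = 0.0054

Q₀ = 5.4794e-05; Q < K (proceeds forward)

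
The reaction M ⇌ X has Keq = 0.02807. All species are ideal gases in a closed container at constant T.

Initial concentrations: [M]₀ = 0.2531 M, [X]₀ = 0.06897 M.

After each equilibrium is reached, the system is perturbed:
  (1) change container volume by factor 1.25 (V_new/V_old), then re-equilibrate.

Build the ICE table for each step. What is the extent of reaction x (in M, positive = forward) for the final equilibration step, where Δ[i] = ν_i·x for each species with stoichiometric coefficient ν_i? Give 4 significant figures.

Q₀ = 0.2725 vs Keq = 0.02807 ⇒ Q>K, reverse
Step 1:
                   M          X
  init        0.2531    0.06897
  Δ          0.06018   -0.06018
  eq          0.3133   0.008794
  solve Keq expr → x = -0.06018; check Q = 0.02807
Then change container volume by factor 1.25 (V_new/V_old).
Step 2:
                   M          X
  init        0.2506   0.007035
  Δ                0          0
  eq          0.2506   0.007035
  solve Keq expr → x = 0; check Q = 0.02807

x = 0 M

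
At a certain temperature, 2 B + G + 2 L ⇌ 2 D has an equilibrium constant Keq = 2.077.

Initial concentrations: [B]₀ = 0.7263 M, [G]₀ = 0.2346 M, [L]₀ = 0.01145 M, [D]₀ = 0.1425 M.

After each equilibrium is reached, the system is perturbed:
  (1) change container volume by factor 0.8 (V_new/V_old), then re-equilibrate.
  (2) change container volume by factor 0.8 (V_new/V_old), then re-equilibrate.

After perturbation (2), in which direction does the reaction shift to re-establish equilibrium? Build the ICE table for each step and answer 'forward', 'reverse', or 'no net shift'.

Direction: forward

Q₀ = 1252 vs Keq = 2.077 ⇒ Q>K, reverse
Step 1:
                  B         G         L         D
  init       0.7263    0.2346   0.01145    0.1425
  Δ         0.08393   0.04196   0.08393  -0.08393
  eq         0.8102    0.2766   0.09538   0.05857
  solve Keq expr → x = -0.04196; check Q = 2.077
Then change container volume by factor 0.8 (V_new/V_old).
Step 2:
                  B         G         L         D
  init        1.013    0.3457    0.1192   0.07321
  Δ        -0.01447 -0.007235  -0.01447   0.01447
  eq         0.9983    0.3385    0.1048   0.08768
  solve Keq expr → x = 0.007235; check Q = 2.077
Then change container volume by factor 0.8 (V_new/V_old).
Step 3:
                  B         G         L         D
  init        1.248    0.4231    0.1309    0.1096
  Δ        -0.01852 -0.009262  -0.01852   0.01852
  eq          1.229    0.4138    0.1124    0.1281
  solve Keq expr → x = 0.009262; check Q = 2.077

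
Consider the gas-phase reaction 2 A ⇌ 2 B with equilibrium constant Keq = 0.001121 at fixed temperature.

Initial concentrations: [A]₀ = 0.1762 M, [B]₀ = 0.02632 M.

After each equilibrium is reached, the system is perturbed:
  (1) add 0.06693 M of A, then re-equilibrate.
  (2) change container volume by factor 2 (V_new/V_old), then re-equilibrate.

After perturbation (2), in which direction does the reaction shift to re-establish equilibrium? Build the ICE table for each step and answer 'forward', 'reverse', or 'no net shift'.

Direction: no net shift

Q₀ = 0.02231 vs Keq = 0.001121 ⇒ Q>K, reverse
Step 1:
                   A          B
  init        0.1762    0.02632
  Δ          0.01976   -0.01976
  eq           0.196   0.006561
  solve Keq expr → x = -0.00988; check Q = 0.001121
Then add 0.06693 M of A.
Step 2:
                   A          B
  init        0.2629   0.006561
  Δ        -0.002168   0.002168
  eq          0.2607   0.008729
  solve Keq expr → x = 0.001084; check Q = 0.001121
Then change container volume by factor 2 (V_new/V_old).
Step 3:
                   A          B
  init        0.1304   0.004365
  Δ                0          0
  eq          0.1304   0.004365
  solve Keq expr → x = 0; check Q = 0.001121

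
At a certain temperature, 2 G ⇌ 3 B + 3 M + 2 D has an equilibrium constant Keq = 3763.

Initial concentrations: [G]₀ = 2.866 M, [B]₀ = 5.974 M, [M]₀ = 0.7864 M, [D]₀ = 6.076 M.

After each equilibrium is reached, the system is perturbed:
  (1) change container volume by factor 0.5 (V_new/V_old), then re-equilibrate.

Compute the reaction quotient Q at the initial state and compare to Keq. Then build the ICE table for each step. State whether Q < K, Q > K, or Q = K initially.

Q₀ = 466; Q < K (proceeds forward)

Q₀ = 466 vs Keq = 3763 ⇒ Q<K, forward
Step 1:
                  G         B         M         D
  Initial     2.866     5.974    0.7864     6.076
  Change    -0.3366    0.5048    0.5048    0.3366
  Equil       2.529     6.479     1.291     6.413
  solve Keq expr → x = 0.1683; check Q = 3763
Then change container volume by factor 0.5 (V_new/V_old).
Step 2:
                  G         B         M         D
  Initial     5.059     12.96     2.582     12.83
  Change      1.121    -1.681    -1.681    -1.121
  Equil        6.18     11.28    0.9011      11.7
  solve Keq expr → x = -0.5605; check Q = 3763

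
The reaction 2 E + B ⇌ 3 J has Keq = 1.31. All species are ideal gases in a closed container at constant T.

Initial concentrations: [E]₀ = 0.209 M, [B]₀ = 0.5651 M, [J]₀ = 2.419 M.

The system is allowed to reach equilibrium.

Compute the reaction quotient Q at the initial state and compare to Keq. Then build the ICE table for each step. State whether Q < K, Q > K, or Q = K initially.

Q₀ = 573.4; Q > K (proceeds reverse)

Q₀ = 573.4 vs Keq = 1.31 ⇒ Q>K, reverse
Step 1:
                   E          B          J
  I            0.209     0.5651      2.419
  C           0.8546     0.4273     -1.282
  E            1.064     0.9924      1.137
  solve Keq expr → x = -0.4273; check Q = 1.31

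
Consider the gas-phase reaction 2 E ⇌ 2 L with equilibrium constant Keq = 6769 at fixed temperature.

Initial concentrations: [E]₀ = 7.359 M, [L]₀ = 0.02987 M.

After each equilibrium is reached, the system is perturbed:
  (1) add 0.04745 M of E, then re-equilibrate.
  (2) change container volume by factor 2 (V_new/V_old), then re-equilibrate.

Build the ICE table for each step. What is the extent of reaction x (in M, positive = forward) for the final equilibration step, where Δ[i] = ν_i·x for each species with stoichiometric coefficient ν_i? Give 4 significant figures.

Q₀ = 1.6475e-05 vs Keq = 6769 ⇒ Q<K, forward
Step 1:
                    E           L
  I             7.359     0.02987
  C             -7.27        7.27
  E           0.08873         7.3
  solve Keq expr → x = 3.635; check Q = 6769
Then add 0.04745 M of E.
Step 2:
                    E           L
  I            0.1362         7.3
  C          -0.04688     0.04688
  E            0.0893       7.347
  solve Keq expr → x = 0.02344; check Q = 6769
Then change container volume by factor 2 (V_new/V_old).
Step 3:
                    E           L
  I           0.04465       3.674
  C                 0           0
  E           0.04465       3.674
  solve Keq expr → x = 0; check Q = 6769

x = 0 M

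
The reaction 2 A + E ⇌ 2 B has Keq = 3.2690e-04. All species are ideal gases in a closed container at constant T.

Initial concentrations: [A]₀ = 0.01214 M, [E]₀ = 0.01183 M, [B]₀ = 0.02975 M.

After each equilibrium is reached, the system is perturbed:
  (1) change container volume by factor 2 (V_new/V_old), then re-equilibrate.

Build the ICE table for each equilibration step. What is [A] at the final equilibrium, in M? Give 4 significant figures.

[A]_eq = 0.0209 M

Q₀ = 507.6 vs Keq = 3.2690e-04 ⇒ Q>K, reverse
Step 1:
                  A         E         B
  Initial   0.01214   0.01183   0.02975
  Change    0.02963   0.01481  -0.02963
  Equil     0.04177   0.02664 1.2326e-04
  solve Keq expr → x = -0.01481; check Q = 3.2690e-04
Then change container volume by factor 2 (V_new/V_old).
Step 2:
                  A         E         B
  Initial   0.02088   0.01332 6.1631e-05
  Change  1.7999e-05 8.9996e-06 -1.7999e-05
  Equil      0.0209   0.01333 4.3632e-05
  solve Keq expr → x = -8.9996e-06; check Q = 3.2690e-04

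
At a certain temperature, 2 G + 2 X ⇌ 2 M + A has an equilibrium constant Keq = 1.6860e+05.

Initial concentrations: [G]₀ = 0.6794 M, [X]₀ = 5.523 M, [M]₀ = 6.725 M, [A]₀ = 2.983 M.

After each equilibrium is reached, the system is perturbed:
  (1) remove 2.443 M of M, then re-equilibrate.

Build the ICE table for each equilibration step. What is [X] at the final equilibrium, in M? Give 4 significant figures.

[X]_eq = 4.848 M

Q₀ = 9.582 vs Keq = 1.6860e+05 ⇒ Q<K, forward
Step 1:
                  G         X         M         A
  I          0.6794     5.523     6.725     2.983
  C         -0.6726   -0.6726    0.6726    0.3363
  E        0.006767      4.85     7.398     3.319
  solve Keq expr → x = 0.3363; check Q = 1.6860e+05
Then remove 2.443 M of M.
Step 2:
                  G         X         M         A
  I        0.006767      4.85     4.955     3.319
  C        -0.00223  -0.00223   0.00223  0.001115
  E        0.004537     4.848     4.957      3.32
  solve Keq expr → x = 0.001115; check Q = 1.6860e+05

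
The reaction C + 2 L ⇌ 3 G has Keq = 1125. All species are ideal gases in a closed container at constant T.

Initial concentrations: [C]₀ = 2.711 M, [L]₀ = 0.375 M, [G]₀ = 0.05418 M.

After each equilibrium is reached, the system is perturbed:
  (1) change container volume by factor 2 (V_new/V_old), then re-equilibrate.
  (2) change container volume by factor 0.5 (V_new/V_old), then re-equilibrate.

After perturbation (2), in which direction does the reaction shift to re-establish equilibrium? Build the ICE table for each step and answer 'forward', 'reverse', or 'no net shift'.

Q₀ = 4.1718e-04 vs Keq = 1125 ⇒ Q<K, forward
Step 1:
                    C           L           G
  Initial       2.711       0.375     0.05418
  Change      -0.1831     -0.3662      0.5493
  Equil         2.528    0.008791      0.6035
  solve Keq expr → x = 0.1831; check Q = 1125
Then change container volume by factor 2 (V_new/V_old).
Step 2:
                    C           L           G
  Initial       1.264    0.004396      0.3017
  Change            0           0           0
  Equil         1.264    0.004396      0.3017
  solve Keq expr → x = 0; check Q = 1125
Then change container volume by factor 0.5 (V_new/V_old).
Step 3:
                    C           L           G
  Initial       2.528    0.008791      0.6035
  Change            0           0           0
  Equil         2.528    0.008791      0.6035
  solve Keq expr → x = 0; check Q = 1125

Direction: no net shift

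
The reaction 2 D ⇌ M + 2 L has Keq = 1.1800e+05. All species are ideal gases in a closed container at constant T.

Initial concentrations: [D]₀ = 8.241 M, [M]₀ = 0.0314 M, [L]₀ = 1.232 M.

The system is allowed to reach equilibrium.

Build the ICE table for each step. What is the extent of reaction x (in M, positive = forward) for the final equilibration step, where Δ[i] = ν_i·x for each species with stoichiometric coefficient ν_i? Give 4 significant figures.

x = 4.093 M

Q₀ = 7.0176e-04 vs Keq = 1.1800e+05 ⇒ Q<K, forward
Step 1:
                    D           M           L
  I             8.241      0.0314       1.232
  C            -8.185       4.093       8.185
  E           0.05567       4.124       9.417
  solve Keq expr → x = 4.093; check Q = 1.1800e+05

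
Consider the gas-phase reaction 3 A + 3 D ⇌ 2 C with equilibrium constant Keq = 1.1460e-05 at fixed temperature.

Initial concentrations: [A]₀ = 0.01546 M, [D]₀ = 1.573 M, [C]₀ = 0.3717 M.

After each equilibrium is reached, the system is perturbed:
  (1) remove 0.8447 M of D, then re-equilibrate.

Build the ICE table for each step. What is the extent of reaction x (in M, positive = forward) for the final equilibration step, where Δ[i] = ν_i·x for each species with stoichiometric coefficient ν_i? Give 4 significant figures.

x = -0.001175 M

Q₀ = 9607 vs Keq = 1.1460e-05 ⇒ Q>K, reverse
Step 1:
                   A          D          C
  Initial    0.01546      1.573     0.3717
  Change      0.5509     0.5509    -0.3672
  Equil       0.5663      2.124   0.004465
  solve Keq expr → x = -0.1836; check Q = 1.1460e-05
Then remove 0.8447 M of D.
Step 2:
                   A          D          C
  Initial     0.5663      1.279   0.004465
  Change    0.003525   0.003525   -0.00235
  Equil       0.5698      1.283   0.002115
  solve Keq expr → x = -0.001175; check Q = 1.1460e-05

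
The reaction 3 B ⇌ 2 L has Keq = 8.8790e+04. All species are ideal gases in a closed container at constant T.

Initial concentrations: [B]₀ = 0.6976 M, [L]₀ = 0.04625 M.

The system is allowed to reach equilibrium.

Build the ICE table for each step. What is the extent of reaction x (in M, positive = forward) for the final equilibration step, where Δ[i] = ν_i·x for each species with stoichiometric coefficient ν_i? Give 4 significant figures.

Q₀ = 0.006301 vs Keq = 8.8790e+04 ⇒ Q<K, forward
Step 1:
                    B           L
  I            0.6976     0.04625
  C           -0.6834      0.4556
  E           0.01416      0.5019
  solve Keq expr → x = 0.2278; check Q = 8.8790e+04

x = 0.2278 M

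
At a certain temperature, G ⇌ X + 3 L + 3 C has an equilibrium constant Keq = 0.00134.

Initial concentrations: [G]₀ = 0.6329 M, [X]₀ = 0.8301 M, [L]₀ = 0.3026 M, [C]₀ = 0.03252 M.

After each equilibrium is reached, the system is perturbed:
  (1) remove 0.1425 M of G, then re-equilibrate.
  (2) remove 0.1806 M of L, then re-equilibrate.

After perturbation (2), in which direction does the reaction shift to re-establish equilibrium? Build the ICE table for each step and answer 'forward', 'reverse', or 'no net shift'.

Direction: forward

Q₀ = 1.2498e-06 vs Keq = 0.00134 ⇒ Q<K, forward
Step 1:
                    G           X           L           C
  init         0.6329      0.8301      0.3026     0.03252
  Δ          -0.05656     0.05656      0.1697      0.1697
  eq           0.5763      0.8867      0.4723      0.2022
  solve Keq expr → x = 0.05656; check Q = 0.00134
Then remove 0.1425 M of G.
Step 2:
                    G           X           L           C
  init         0.4338      0.8867      0.4723      0.2022
  Δ          0.004136   -0.004136    -0.01241    -0.01241
  eq            0.438      0.8825      0.4599      0.1898
  solve Keq expr → x = -0.004136; check Q = 0.00134
Then remove 0.1806 M of L.
Step 3:
                    G           X           L           C
  init          0.438      0.8825      0.2793      0.1898
  Δ          -0.02029     0.02029     0.06087     0.06087
  eq           0.4177      0.9028      0.3402      0.2507
  solve Keq expr → x = 0.02029; check Q = 0.00134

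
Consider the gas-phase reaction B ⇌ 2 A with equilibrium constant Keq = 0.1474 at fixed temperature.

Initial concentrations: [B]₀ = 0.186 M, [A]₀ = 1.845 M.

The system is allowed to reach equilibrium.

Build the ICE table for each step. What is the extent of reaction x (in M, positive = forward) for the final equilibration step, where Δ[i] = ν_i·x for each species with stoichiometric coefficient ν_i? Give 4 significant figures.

x = -0.738 M

Q₀ = 18.3 vs Keq = 0.1474 ⇒ Q>K, reverse
Step 1:
                   B          A
  init         0.186      1.845
  Δ            0.738     -1.476
  eq           0.924      0.369
  solve Keq expr → x = -0.738; check Q = 0.1474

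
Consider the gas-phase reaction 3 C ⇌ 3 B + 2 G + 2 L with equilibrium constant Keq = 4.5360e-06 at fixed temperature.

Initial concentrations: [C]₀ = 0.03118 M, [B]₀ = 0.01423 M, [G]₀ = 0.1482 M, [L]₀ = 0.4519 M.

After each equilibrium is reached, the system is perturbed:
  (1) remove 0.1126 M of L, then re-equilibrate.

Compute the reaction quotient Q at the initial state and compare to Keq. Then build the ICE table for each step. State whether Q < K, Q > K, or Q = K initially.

Q₀ = 4.2635e-04; Q > K (proceeds reverse)

Q₀ = 4.2635e-04 vs Keq = 4.5360e-06 ⇒ Q>K, reverse
Step 1:
                   C          B          G          L
  I          0.03118    0.01423     0.1482     0.4519
  C         0.009933  -0.009933  -0.006622  -0.006622
  E          0.04111   0.004297     0.1416     0.4453
  solve Keq expr → x = -0.003311; check Q = 4.5360e-06
Then remove 0.1126 M of L.
Step 2:
                   C          B          G          L
  I          0.04111   0.004297     0.1416     0.3327
  C       -8.0166e-04 8.0166e-04 5.3444e-04 5.3444e-04
  E          0.04031   0.005098     0.1421     0.3332
  solve Keq expr → x = 2.6722e-04; check Q = 4.5360e-06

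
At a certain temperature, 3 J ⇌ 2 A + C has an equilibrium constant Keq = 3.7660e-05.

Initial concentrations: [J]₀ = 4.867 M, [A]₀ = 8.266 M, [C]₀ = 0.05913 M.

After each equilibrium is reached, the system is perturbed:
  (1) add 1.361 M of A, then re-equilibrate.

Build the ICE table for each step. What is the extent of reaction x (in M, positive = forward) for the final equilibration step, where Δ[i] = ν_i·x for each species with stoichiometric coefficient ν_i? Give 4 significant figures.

Q₀ = 0.03504 vs Keq = 3.7660e-05 ⇒ Q>K, reverse
Step 1:
                   J          A          C
  init         4.867      8.266    0.05913
  Δ           0.1772    -0.1181   -0.05906
  eq           5.044      8.148 7.2805e-05
  solve Keq expr → x = -0.05906; check Q = 3.7660e-05
Then add 1.361 M of A.
Step 2:
                   J          A          C
  init         5.044      9.509 7.2805e-05
  Δ       5.8042e-05 -3.8694e-05 -1.9347e-05
  eq           5.044      9.509 5.3458e-05
  solve Keq expr → x = -1.9347e-05; check Q = 3.7660e-05

x = -1.9347e-05 M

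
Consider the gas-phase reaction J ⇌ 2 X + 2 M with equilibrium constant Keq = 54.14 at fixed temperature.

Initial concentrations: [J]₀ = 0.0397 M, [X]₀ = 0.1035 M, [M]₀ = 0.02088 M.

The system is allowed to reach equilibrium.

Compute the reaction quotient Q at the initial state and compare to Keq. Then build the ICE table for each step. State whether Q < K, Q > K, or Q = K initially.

Q₀ = 1.1764e-04; Q < K (proceeds forward)

Q₀ = 1.1764e-04 vs Keq = 54.14 ⇒ Q<K, forward
Step 1:
                   J          X          M
  Initial     0.0397     0.1035    0.02088
  Change    -0.03969    0.07939    0.07939
  Equil   6.2111e-06     0.1829     0.1003
  solve Keq expr → x = 0.03969; check Q = 54.14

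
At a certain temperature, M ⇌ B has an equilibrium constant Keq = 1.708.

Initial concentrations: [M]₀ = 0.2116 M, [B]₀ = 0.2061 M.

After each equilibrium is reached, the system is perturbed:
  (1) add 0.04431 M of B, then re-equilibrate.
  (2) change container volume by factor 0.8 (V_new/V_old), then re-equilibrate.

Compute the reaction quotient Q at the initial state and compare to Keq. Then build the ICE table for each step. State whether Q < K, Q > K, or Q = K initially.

Q₀ = 0.974; Q < K (proceeds forward)

Q₀ = 0.974 vs Keq = 1.708 ⇒ Q<K, forward
Step 1:
                  M         B
  Initial    0.2116    0.2061
  Change   -0.05735   0.05735
  Equil      0.1542    0.2635
  solve Keq expr → x = 0.05735; check Q = 1.708
Then add 0.04431 M of B.
Step 2:
                  M         B
  Initial    0.1542    0.3078
  Change    0.01636  -0.01636
  Equil      0.1706    0.2914
  solve Keq expr → x = -0.01636; check Q = 1.708
Then change container volume by factor 0.8 (V_new/V_old).
Step 3:
                  M         B
  Initial    0.2133    0.3643
  Change          0         0
  Equil      0.2133    0.3643
  solve Keq expr → x = 0; check Q = 1.708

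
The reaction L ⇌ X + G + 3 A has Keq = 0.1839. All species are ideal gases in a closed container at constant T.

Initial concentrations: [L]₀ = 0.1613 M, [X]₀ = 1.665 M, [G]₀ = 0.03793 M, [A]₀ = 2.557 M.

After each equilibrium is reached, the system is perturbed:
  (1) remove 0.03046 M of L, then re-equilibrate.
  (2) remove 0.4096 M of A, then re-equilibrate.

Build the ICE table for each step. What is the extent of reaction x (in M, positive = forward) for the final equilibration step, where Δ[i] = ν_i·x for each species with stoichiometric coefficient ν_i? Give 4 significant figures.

Q₀ = 6.546 vs Keq = 0.1839 ⇒ Q>K, reverse
Step 1:
                  L         X         G         A
  Initial    0.1613     1.665   0.03793     2.557
  Change    0.03641  -0.03641  -0.03641   -0.1092
  Equil      0.1977     1.629  0.001522     2.448
  solve Keq expr → x = -0.03641; check Q = 0.1839
Then remove 0.03046 M of L.
Step 2:
                  L         X         G         A
  Initial    0.1672     1.629  0.001522     2.448
  Change  2.3146e-04 -2.3146e-04 -2.3146e-04 -6.9438e-04
  Equil      0.1675     1.628  0.001291     2.447
  solve Keq expr → x = -2.3146e-04; check Q = 0.1839
Then remove 0.4096 M of A.
Step 3:
                  L         X         G         A
  Initial    0.1675     1.628  0.001291     2.037
  Change  -9.2282e-04 9.2282e-04 9.2282e-04  0.002768
  Equil      0.1666     1.629  0.002214      2.04
  solve Keq expr → x = 9.2282e-04; check Q = 0.1839

x = 9.2282e-04 M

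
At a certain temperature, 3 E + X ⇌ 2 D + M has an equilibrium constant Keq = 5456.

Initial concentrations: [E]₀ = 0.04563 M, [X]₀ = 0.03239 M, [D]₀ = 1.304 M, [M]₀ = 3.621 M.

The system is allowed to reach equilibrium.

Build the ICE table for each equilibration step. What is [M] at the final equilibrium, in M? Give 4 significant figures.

[M]_eq = 3.564 M

Q₀ = 2.0009e+06 vs Keq = 5456 ⇒ Q>K, reverse
Step 1:
                    E           X           D           M
  I           0.04563     0.03239       1.304       3.621
  C            0.1719     0.05732     -0.1146    -0.05732
  E            0.2176     0.08971       1.189       3.564
  solve Keq expr → x = -0.05732; check Q = 5456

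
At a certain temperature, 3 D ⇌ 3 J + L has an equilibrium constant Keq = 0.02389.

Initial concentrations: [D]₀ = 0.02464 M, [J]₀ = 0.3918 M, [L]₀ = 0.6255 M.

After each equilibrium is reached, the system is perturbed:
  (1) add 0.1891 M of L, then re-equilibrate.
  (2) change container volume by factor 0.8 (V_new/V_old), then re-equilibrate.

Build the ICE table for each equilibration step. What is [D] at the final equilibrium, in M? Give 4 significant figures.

Q₀ = 2515 vs Keq = 0.02389 ⇒ Q>K, reverse
Step 1:
                   D          J          L
  Initial    0.02464     0.3918     0.6255
  Change      0.2826    -0.2826   -0.09419
  Equil       0.3072     0.1092     0.5313
  solve Keq expr → x = -0.09419; check Q = 0.02389
Then add 0.1891 M of L.
Step 2:
                   D          J          L
  Initial     0.3072     0.1092     0.7204
  Change    0.007886  -0.007886  -0.002629
  Equil       0.3151     0.1014     0.7178
  solve Keq expr → x = -0.002629; check Q = 0.02389
Then change container volume by factor 0.8 (V_new/V_old).
Step 3:
                   D          J          L
  Initial     0.3939     0.1267     0.8972
  Change    0.006914  -0.006914  -0.002305
  Equil       0.4008     0.1198     0.8949
  solve Keq expr → x = -0.002305; check Q = 0.02389

[D]_eq = 0.4008 M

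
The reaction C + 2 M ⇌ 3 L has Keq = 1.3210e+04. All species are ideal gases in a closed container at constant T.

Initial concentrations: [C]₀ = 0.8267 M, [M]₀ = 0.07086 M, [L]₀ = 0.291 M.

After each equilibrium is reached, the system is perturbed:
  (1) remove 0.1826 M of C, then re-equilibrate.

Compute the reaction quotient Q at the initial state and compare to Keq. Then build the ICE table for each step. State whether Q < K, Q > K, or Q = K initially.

Q₀ = 5.936; Q < K (proceeds forward)

Q₀ = 5.936 vs Keq = 1.3210e+04 ⇒ Q<K, forward
Step 1:
                    C           M           L
  Initial      0.8267     0.07086       0.291
  Change     -0.03422    -0.06845      0.1027
  Equil        0.7925    0.002414      0.3937
  solve Keq expr → x = 0.03422; check Q = 1.3210e+04
Then remove 0.1826 M of C.
Step 2:
                    C           M           L
  Initial      0.6099    0.002414      0.3937
  Change   1.6608e-04  3.3217e-04 -4.9825e-04
  Equil          0.61    0.002746      0.3932
  solve Keq expr → x = -1.6608e-04; check Q = 1.3210e+04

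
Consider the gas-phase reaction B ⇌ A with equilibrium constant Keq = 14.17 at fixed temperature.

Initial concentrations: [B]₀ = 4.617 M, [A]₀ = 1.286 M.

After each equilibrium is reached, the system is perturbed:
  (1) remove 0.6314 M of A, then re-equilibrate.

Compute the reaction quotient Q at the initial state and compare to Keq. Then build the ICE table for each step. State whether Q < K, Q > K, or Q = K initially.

Q₀ = 0.2785 vs Keq = 14.17 ⇒ Q<K, forward
Step 1:
                   B          A
  init         4.617      1.286
  Δ           -4.228      4.228
  eq          0.3891      5.514
  solve Keq expr → x = 4.228; check Q = 14.17
Then remove 0.6314 M of A.
Step 2:
                   B          A
  init        0.3891      4.882
  Δ         -0.04162    0.04162
  eq          0.3475      4.924
  solve Keq expr → x = 0.04162; check Q = 14.17

Q₀ = 0.2785; Q < K (proceeds forward)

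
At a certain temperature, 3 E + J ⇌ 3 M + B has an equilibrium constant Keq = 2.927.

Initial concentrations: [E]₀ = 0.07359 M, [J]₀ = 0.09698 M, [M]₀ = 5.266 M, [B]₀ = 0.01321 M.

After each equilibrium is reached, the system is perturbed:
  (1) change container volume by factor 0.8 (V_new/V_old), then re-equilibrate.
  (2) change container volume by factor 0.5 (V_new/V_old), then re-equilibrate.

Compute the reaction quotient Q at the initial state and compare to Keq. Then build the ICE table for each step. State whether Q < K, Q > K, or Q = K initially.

Q₀ = 4.9912e+04 vs Keq = 2.927 ⇒ Q>K, reverse
Step 1:
                   E          J          M          B
  I          0.07359    0.09698      5.266    0.01321
  C          0.03962    0.01321   -0.03962   -0.01321
  E           0.1132     0.1102      5.226 3.2780e-06
  solve Keq expr → x = -0.01321; check Q = 2.927
Then change container volume by factor 0.8 (V_new/V_old).
Step 2:
                   E          J          M          B
  I           0.1415     0.1377      6.533 4.0975e-06
  C                0          0          0          0
  E           0.1415     0.1377      6.533 4.0975e-06
  solve Keq expr → x = 0; check Q = 2.927
Then change container volume by factor 0.5 (V_new/V_old).
Step 3:
                   E          J          M          B
  I            0.283     0.2755      13.07 8.1949e-06
  C                0          0          0          0
  E            0.283     0.2755      13.07 8.1949e-06
  solve Keq expr → x = 0; check Q = 2.927

Q₀ = 4.9912e+04; Q > K (proceeds reverse)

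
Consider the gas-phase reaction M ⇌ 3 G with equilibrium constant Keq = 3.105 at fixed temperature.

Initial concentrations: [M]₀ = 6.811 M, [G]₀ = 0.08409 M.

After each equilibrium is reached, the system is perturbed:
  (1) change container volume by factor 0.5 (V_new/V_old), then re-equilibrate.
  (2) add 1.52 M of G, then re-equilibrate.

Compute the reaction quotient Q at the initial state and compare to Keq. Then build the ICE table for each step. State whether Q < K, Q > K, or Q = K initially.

Q₀ = 8.7302e-05 vs Keq = 3.105 ⇒ Q<K, forward
Step 1:
                  M         G
  I           6.811   0.08409
  C         -0.8535     2.561
  E           5.957     2.645
  solve Keq expr → x = 0.8535; check Q = 3.105
Then change container volume by factor 0.5 (V_new/V_old).
Step 2:
                  M         G
  I           11.91     5.289
  C          0.6331    -1.899
  E           12.55      3.39
  solve Keq expr → x = -0.6331; check Q = 3.105
Then add 1.52 M of G.
Step 3:
                  M         G
  I           12.55      4.91
  C          0.4921    -1.476
  E           13.04     3.434
  solve Keq expr → x = -0.4921; check Q = 3.105

Q₀ = 8.7302e-05; Q < K (proceeds forward)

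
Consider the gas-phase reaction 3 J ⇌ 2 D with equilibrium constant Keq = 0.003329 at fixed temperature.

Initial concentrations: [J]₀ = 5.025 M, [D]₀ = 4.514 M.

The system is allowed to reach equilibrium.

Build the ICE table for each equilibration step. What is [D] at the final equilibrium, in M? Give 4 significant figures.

[D]_eq = 1.644 M

Q₀ = 0.1606 vs Keq = 0.003329 ⇒ Q>K, reverse
Step 1:
                   J          D
  I            5.025      4.514
  C            4.305      -2.87
  E             9.33      1.644
  solve Keq expr → x = -1.435; check Q = 0.003329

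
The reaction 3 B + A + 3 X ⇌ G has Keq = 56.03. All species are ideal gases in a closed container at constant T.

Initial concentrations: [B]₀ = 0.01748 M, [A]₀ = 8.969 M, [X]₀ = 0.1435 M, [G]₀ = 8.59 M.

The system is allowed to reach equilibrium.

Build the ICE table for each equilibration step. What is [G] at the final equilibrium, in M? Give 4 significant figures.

[G]_eq = 8.447 M

Q₀ = 6.0683e+07 vs Keq = 56.03 ⇒ Q>K, reverse
Step 1:
                    B           A           X           G
  I           0.01748       8.969      0.1435        8.59
  C            0.4282      0.1427      0.4282     -0.1427
  E            0.4457       9.112      0.5717       8.447
  solve Keq expr → x = -0.1427; check Q = 56.03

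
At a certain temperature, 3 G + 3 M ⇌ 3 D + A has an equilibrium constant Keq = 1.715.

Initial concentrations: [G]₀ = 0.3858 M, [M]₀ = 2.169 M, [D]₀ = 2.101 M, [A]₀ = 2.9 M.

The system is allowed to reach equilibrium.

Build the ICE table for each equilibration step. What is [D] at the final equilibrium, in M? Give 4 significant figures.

[D]_eq = 1.706 M

Q₀ = 45.9 vs Keq = 1.715 ⇒ Q>K, reverse
Step 1:
                   G          M          D          A
  Initial     0.3858      2.169      2.101        2.9
  Change      0.3948     0.3948    -0.3948    -0.1316
  Equil       0.7806      2.564      1.706      2.768
  solve Keq expr → x = -0.1316; check Q = 1.715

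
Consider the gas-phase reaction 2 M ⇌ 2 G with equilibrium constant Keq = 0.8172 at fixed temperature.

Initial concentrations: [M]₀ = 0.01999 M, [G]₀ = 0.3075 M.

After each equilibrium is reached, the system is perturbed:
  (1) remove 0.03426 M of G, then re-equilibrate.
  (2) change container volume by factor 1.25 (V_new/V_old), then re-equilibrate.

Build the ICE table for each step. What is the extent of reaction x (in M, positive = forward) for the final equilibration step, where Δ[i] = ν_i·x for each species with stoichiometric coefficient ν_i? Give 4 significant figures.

x = 0 M

Q₀ = 236.6 vs Keq = 0.8172 ⇒ Q>K, reverse
Step 1:
                  M         G
  Initial   0.01999    0.3075
  Change      0.152    -0.152
  Equil       0.172    0.1555
  solve Keq expr → x = -0.07601; check Q = 0.8172
Then remove 0.03426 M of G.
Step 2:
                  M         G
  Initial     0.172    0.1212
  Change   -0.01799   0.01799
  Equil       0.154    0.1392
  solve Keq expr → x = 0.008997; check Q = 0.8172
Then change container volume by factor 1.25 (V_new/V_old).
Step 3:
                  M         G
  Initial    0.1232    0.1114
  Change          0         0
  Equil      0.1232    0.1114
  solve Keq expr → x = 0; check Q = 0.8172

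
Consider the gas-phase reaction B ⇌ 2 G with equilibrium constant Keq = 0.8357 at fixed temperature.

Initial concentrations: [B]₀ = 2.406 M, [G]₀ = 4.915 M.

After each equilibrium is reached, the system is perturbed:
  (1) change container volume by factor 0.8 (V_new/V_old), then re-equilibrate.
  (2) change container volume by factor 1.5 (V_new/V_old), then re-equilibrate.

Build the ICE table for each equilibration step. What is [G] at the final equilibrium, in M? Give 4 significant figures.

Q₀ = 10.04 vs Keq = 0.8357 ⇒ Q>K, reverse
Step 1:
                  B         G
  I           2.406     4.915
  C           1.549    -3.097
  E           3.955     1.818
  solve Keq expr → x = -1.549; check Q = 0.8357
Then change container volume by factor 0.8 (V_new/V_old).
Step 2:
                  B         G
  I           4.943     2.272
  C          0.1088   -0.2177
  E           5.052     2.055
  solve Keq expr → x = -0.1088; check Q = 0.8357
Then change container volume by factor 1.5 (V_new/V_old).
Step 3:
                  B         G
  I           3.368      1.37
  C         -0.1367    0.2735
  E           3.231     1.643
  solve Keq expr → x = 0.1367; check Q = 0.8357

[G]_eq = 1.643 M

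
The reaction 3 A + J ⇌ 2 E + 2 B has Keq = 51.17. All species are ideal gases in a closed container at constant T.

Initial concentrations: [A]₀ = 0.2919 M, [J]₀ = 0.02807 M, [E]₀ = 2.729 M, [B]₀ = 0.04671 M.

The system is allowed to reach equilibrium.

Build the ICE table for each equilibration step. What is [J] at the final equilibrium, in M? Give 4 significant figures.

[J]_eq = 0.02281 M

Q₀ = 23.27 vs Keq = 51.17 ⇒ Q<K, forward
Step 1:
                   A          J          E          B
  Initial     0.2919    0.02807      2.729    0.04671
  Change    -0.01577  -0.005257    0.01051    0.01051
  Equil       0.2761    0.02281       2.74    0.05722
  solve Keq expr → x = 0.005257; check Q = 51.17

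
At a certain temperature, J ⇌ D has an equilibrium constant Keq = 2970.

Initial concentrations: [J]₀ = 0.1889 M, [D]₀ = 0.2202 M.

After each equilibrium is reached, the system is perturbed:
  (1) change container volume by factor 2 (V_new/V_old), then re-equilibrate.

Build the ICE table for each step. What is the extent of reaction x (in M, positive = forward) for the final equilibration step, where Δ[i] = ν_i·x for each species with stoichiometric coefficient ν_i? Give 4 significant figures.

Q₀ = 1.166 vs Keq = 2970 ⇒ Q<K, forward
Step 1:
                  J         D
  Initial    0.1889    0.2202
  Change    -0.1888    0.1888
  Equil   1.3770e-04     0.409
  solve Keq expr → x = 0.1888; check Q = 2970
Then change container volume by factor 2 (V_new/V_old).
Step 2:
                  J         D
  Initial 6.8849e-05    0.2045
  Change          0         0
  Equil   6.8849e-05    0.2045
  solve Keq expr → x = 0; check Q = 2970

x = 0 M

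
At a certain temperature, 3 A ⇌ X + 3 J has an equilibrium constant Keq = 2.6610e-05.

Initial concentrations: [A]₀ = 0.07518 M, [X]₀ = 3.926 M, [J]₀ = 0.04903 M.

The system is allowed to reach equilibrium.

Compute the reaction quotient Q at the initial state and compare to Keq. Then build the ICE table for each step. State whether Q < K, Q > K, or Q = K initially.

Q₀ = 1.089 vs Keq = 2.6610e-05 ⇒ Q>K, reverse
Step 1:
                   A          X          J
  init       0.07518      3.926    0.04903
  Δ          0.04672   -0.01557   -0.04672
  eq          0.1219       3.91    0.00231
  solve Keq expr → x = -0.01557; check Q = 2.6610e-05

Q₀ = 1.089; Q > K (proceeds reverse)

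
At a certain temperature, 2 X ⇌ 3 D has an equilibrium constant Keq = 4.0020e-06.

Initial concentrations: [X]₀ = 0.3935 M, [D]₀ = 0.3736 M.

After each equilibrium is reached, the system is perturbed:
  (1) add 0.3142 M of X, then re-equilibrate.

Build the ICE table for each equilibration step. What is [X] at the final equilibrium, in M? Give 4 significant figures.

[X]_eq = 0.9466 M

Q₀ = 0.3368 vs Keq = 4.0020e-06 ⇒ Q>K, reverse
Step 1:
                  X         D
  Initial    0.3935    0.3736
  Change     0.2412   -0.3619
  Equil      0.6347   0.01173
  solve Keq expr → x = -0.1206; check Q = 4.0020e-06
Then add 0.3142 M of X.
Step 2:
                  X         D
  Initial    0.9489   0.01173
  Change  -0.002386   0.00358
  Equil      0.9466   0.01531
  solve Keq expr → x = 0.001193; check Q = 4.0020e-06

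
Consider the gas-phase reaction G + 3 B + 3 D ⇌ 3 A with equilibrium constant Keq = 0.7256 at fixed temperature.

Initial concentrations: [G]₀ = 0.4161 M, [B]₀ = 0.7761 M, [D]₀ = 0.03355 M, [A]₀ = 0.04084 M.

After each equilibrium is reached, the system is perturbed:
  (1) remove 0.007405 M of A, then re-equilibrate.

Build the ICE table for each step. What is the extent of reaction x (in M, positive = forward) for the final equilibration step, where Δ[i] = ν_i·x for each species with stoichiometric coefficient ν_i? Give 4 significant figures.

x = 0.001574 M

Q₀ = 9.273 vs Keq = 0.7256 ⇒ Q>K, reverse
Step 1:
                    G           B           D           A
  init         0.4161      0.7761     0.03355     0.04084
  Δ          0.004994     0.01498     0.01498    -0.01498
  eq           0.4211      0.7911     0.04853     0.02586
  solve Keq expr → x = -0.004994; check Q = 0.7256
Then remove 0.007405 M of A.
Step 2:
                    G           B           D           A
  init         0.4211      0.7911     0.04853     0.01845
  Δ         -0.001574   -0.004721   -0.004721    0.004721
  eq           0.4195      0.7864     0.04381     0.02317
  solve Keq expr → x = 0.001574; check Q = 0.7256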